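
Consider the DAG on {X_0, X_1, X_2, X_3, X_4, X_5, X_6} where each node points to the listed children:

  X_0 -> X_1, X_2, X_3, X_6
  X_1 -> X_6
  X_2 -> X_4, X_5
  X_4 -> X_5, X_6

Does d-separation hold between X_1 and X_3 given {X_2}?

There are 4 undirected paths between X_1 and X_3; checking each against the conditioning set {X_2}:
Path 1: X_1 → X_6 ← X_4 → X_5 ← X_2 ← X_0 → X_3
  X_6 is a collider here and neither X_6 nor any of its descendants is conditioned on, so the collider stays closed — the path is blocked at X_6.
Path 2: X_1 → X_6 ← X_4 ← X_2 ← X_0 → X_3
  X_6 is a collider here and neither X_6 nor any of its descendants is conditioned on, so the collider stays closed — the path is blocked at X_6.
Path 3: X_1 → X_6 ← X_0 → X_3
  X_6 is a collider here and neither X_6 nor any of its descendants is conditioned on, so the collider stays closed — the path is blocked at X_6.
Path 4: X_1 ← X_0 → X_3
  X_0 is a fork and X_0 is not conditioned on — no node blocks this path, so it is active.
Since the path X_1 ← X_0 → X_3 is active, X_1 and X_3 are not d-separated given {X_2}.

No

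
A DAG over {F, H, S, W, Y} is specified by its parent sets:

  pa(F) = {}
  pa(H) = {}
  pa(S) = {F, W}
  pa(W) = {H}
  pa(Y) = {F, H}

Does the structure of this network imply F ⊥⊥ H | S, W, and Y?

No

We examine all 2 paths between F and H:
Path 1: F → Y ← H
  Y is a collider and Y is conditioned on, which opens it — no node blocks this path, so it is active.
Path 2: F → S ← W ← H
  W is a chain here and W is conditioned on, so the path is blocked at W.
Because an active path exists, F and H are not d-separated.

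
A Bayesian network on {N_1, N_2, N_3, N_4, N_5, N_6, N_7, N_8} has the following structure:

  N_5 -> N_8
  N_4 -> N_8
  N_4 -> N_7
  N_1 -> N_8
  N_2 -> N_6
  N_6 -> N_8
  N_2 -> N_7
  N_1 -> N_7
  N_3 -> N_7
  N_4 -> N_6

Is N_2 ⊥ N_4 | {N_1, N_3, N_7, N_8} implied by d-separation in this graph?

No

Enumerating the 6 paths from N_2 to N_4 and testing each for blocking by {N_1, N_3, N_7, N_8}:
  1. N_2 → N_7 ← N_4 — N_7:collider[open] ⇒ active
  2. N_2 → N_7 ← N_1 → N_8 ← N_4 — N_7:collider[open]; N_1:fork[blocks]; N_8:collider[open] ⇒ blocked
  3. N_2 → N_7 ← N_1 → N_8 ← N_6 ← N_4 — N_7:collider[open]; N_1:fork[blocks]; N_8:collider[open]; N_6:chain[open] ⇒ blocked
  4. N_2 → N_6 → N_8 ← N_4 — N_6:chain[open]; N_8:collider[open] ⇒ active
  5. N_2 → N_6 → N_8 ← N_1 → N_7 ← N_4 — N_6:chain[open]; N_8:collider[open]; N_1:fork[blocks]; N_7:collider[open] ⇒ blocked
  6. N_2 → N_6 ← N_4 — N_6:collider[open] ⇒ active
At least one path is unblocked, so d-separation fails.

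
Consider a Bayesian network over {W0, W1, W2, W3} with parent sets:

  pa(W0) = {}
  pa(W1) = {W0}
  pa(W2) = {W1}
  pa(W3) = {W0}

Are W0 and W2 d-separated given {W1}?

The only undirected path from W0 to W2 is:
Path 1: W0 → W1 → W2
  W1 is a chain here and W1 is conditioned on, so the path is blocked at W1.
Every path is blocked, so W0 and W2 are d-separated given {W1}.

Yes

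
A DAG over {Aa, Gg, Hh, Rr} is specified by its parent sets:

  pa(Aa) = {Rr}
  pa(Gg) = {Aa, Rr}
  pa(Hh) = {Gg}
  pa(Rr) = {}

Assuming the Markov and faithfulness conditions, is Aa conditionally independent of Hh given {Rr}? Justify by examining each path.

No

We examine all 2 paths between Aa and Hh:
Path 1: Aa → Gg → Hh
  Gg is a chain and Gg is not conditioned on — no node blocks this path, so it is active.
Path 2: Aa ← Rr → Gg → Hh
  Rr is a fork here and Rr is conditioned on, so the path is blocked at Rr.
Since the path Aa → Gg → Hh is active, Aa and Hh are not d-separated given {Rr}.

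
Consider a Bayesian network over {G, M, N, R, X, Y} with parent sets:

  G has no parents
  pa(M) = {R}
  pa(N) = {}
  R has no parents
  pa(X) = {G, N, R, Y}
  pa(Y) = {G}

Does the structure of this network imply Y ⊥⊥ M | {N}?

Yes

There are 2 undirected paths between Y and M; checking each against the conditioning set {N}:
Path 1: Y → X ← R → M
  X is a collider here and neither X nor any of its descendants is conditioned on, so the collider stays closed — the path is blocked at X.
Path 2: Y ← G → X ← R → M
  X is a collider here and neither X nor any of its descendants is conditioned on, so the collider stays closed — the path is blocked at X.
All paths are blocked; Y ⊥ M | {N} holds.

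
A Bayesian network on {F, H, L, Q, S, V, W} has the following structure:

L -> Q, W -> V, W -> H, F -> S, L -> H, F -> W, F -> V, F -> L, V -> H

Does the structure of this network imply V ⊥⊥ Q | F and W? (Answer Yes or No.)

Yes

6 paths connect V and Q; each must be blocked for d-separation to hold:
Path 1: V → H ← L → Q
  H is a collider here and neither H nor any of its descendants is conditioned on, so the collider stays closed — the path is blocked at H.
Path 2: V → H ← W ← F → L → Q
  H is a collider here and neither H nor any of its descendants is conditioned on, so the collider stays closed — the path is blocked at H.
Path 3: V ← W → H ← L → Q
  W is a fork here and W is conditioned on, so the path is blocked at W.
Path 4: V ← W ← F → L → Q
  W is a chain here and W is conditioned on, so the path is blocked at W.
Path 5: V ← F → L → Q
  F is a fork here and F is conditioned on, so the path is blocked at F.
Path 6: V ← F → W → H ← L → Q
  F is a fork here and F is conditioned on, so the path is blocked at F.
Since every path is blocked, d-separation holds.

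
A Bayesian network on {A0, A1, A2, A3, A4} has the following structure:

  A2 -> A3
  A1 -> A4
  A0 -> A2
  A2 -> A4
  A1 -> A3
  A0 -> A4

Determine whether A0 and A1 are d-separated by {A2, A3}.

Yes

There are 4 undirected paths between A0 and A1; checking each against the conditioning set {A2, A3}:
Path 1: A0 → A2 → A3 ← A1
  A2 is a chain here and A2 is conditioned on, so the path is blocked at A2.
Path 2: A0 → A2 → A4 ← A1
  A2 is a chain here and A2 is conditioned on, so the path is blocked at A2.
Path 3: A0 → A4 ← A2 → A3 ← A1
  A4 is a collider here and neither A4 nor any of its descendants is conditioned on, so the collider stays closed — the path is blocked at A4.
Path 4: A0 → A4 ← A1
  A4 is a collider here and neither A4 nor any of its descendants is conditioned on, so the collider stays closed — the path is blocked at A4.
Since every path is blocked, d-separation holds.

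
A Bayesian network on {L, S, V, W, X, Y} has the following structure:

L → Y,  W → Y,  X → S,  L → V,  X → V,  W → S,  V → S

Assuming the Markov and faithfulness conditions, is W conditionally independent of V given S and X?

No

Enumerating the 3 paths from W to V and testing each for blocking by {S, X}:
  1. W → S ← V — S:collider[open] ⇒ active
  2. W → S ← X → V — S:collider[open]; X:fork[blocks] ⇒ blocked
  3. W → Y ← L → V — Y:collider[blocks]; L:fork[open] ⇒ blocked
At least one path is unblocked, so d-separation fails.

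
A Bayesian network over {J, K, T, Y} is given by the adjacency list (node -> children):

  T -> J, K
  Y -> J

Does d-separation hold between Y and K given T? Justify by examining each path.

Yes

There is one path between Y and K:
  1. Y → J ← T → K — J:collider[blocks]; T:fork[blocks] ⇒ blocked
All paths are blocked; Y ⊥ K | {T} holds.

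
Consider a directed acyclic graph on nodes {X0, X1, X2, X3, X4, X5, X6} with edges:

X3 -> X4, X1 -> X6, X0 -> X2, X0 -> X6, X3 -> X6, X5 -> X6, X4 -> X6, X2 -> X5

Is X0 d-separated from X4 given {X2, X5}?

Yes

4 paths connect X0 and X4; each must be blocked for d-separation to hold:
Path 1: X0 → X6 ← X3 → X4
  X6 is a collider here and neither X6 nor any of its descendants is conditioned on, so the collider stays closed — the path is blocked at X6.
Path 2: X0 → X6 ← X4
  X6 is a collider here and neither X6 nor any of its descendants is conditioned on, so the collider stays closed — the path is blocked at X6.
Path 3: X0 → X2 → X5 → X6 ← X3 → X4
  X2 is a chain here and X2 is conditioned on, so the path is blocked at X2.
Path 4: X0 → X2 → X5 → X6 ← X4
  X2 is a chain here and X2 is conditioned on, so the path is blocked at X2.
Since every path is blocked, d-separation holds.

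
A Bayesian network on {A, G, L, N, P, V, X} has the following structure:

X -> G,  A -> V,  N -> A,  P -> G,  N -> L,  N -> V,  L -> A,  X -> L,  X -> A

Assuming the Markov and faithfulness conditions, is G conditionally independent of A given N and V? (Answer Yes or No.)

Enumerating the 4 paths from G to A and testing each for blocking by {N, V}:
Path 1: G ← X → A
  X is a fork and X is not conditioned on — no node blocks this path, so it is active.
Path 2: G ← X → L ← N → V ← A
  N is a fork here and N is conditioned on, so the path is blocked at N.
Path 3: G ← X → L ← N → A
  N is a fork here and N is conditioned on, so the path is blocked at N.
Path 4: G ← X → L → A
  X is a fork and X is not conditioned on; L is a chain and L is not conditioned on — no node blocks this path, so it is active.
Since the path G ← X → A is active, G and A are not d-separated given {N, V}.

No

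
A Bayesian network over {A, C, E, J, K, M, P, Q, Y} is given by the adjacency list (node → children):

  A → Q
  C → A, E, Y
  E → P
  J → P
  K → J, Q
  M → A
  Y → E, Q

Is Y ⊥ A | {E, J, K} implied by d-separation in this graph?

No — Y and A are not d-separated given {E, J, K}.

Enumerating the 6 paths from Y to A and testing each for blocking by {E, J, K}:
Path 1: Y ← C → A
  C is a fork and C is not conditioned on — no node blocks this path, so it is active.
Path 2: Y ← C → E → P ← J ← K → Q ← A
  E is a chain here and E is conditioned on, so the path is blocked at E.
Path 3: Y → Q ← A
  Q is a collider here and neither Q nor any of its descendants is conditioned on, so the collider stays closed — the path is blocked at Q.
Path 4: Y → Q ← K → J → P ← E ← C → A
  Q is a collider here and neither Q nor any of its descendants is conditioned on, so the collider stays closed — the path is blocked at Q.
Path 5: Y → E → P ← J ← K → Q ← A
  E is a chain here and E is conditioned on, so the path is blocked at E.
Path 6: Y → E ← C → A
  E is a collider and E is conditioned on, which opens it; C is a fork and C is not conditioned on — no node blocks this path, so it is active.
At least one path is unblocked, so d-separation fails.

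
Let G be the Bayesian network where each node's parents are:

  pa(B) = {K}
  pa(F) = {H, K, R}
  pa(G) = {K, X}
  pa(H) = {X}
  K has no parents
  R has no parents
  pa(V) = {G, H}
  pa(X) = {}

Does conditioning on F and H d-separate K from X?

Yes

Enumerating the 4 paths from K to X and testing each for blocking by {F, H}:
Path 1: K → F ← H → V ← G ← X
  H is a fork here and H is conditioned on, so the path is blocked at H.
Path 2: K → F ← H ← X
  H is a chain here and H is conditioned on, so the path is blocked at H.
Path 3: K → G → V ← H ← X
  V is a collider here and neither V nor any of its descendants is conditioned on, so the collider stays closed — the path is blocked at V.
Path 4: K → G ← X
  G is a collider here and neither G nor any of its descendants is conditioned on, so the collider stays closed — the path is blocked at G.
Every path is blocked, so K and X are d-separated given {F, H}.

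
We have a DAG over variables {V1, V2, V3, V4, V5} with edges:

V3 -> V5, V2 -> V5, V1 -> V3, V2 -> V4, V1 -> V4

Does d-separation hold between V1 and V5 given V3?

Yes

There are 2 undirected paths between V1 and V5; checking each against the conditioning set {V3}:
Path 1: V1 → V3 → V5
  V3 is a chain here and V3 is conditioned on, so the path is blocked at V3.
Path 2: V1 → V4 ← V2 → V5
  V4 is a collider here and neither V4 nor any of its descendants is conditioned on, so the collider stays closed — the path is blocked at V4.
Every path is blocked, so V1 and V5 are d-separated given {V3}.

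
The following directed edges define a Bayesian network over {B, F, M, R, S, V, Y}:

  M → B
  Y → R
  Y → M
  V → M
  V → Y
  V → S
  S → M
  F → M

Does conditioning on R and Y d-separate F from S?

Yes

We examine all 3 paths between F and S:
  1. F → M ← S — M:collider[blocks] ⇒ blocked
  2. F → M ← V → S — M:collider[blocks]; V:fork[open] ⇒ blocked
  3. F → M ← Y ← V → S — M:collider[blocks]; Y:chain[blocks]; V:fork[open] ⇒ blocked
Every path is blocked, so F and S are d-separated given {R, Y}.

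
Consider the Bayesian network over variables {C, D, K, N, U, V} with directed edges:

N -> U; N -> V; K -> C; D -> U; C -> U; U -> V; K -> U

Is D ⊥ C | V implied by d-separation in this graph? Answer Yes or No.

There are 2 undirected paths between D and C; checking each against the conditioning set {V}:
Path 1: D → U ← C
  U is a collider and its descendant V is conditioned on, which opens it — no node blocks this path, so it is active.
Path 2: D → U ← K → C
  U is a collider and its descendant V is conditioned on, which opens it; K is a fork and K is not conditioned on — no node blocks this path, so it is active.
At least one path is unblocked, so d-separation fails.

No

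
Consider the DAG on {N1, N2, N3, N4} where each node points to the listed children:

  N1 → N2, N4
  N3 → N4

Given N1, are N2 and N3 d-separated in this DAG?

Only one path connects N2 and N3:
Path 1: N2 ← N1 → N4 ← N3
  N1 is a fork here and N1 is conditioned on, so the path is blocked at N1.
Every path is blocked, so N2 and N3 are d-separated given {N1}.

Yes — N2 and N3 are d-separated given {N1}.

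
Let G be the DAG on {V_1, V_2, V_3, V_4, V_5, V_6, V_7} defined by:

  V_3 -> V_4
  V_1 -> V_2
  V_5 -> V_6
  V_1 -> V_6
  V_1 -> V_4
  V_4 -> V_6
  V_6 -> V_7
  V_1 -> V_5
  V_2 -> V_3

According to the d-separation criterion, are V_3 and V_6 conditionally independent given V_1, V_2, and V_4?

Yes

6 paths connect V_3 and V_6; each must be blocked for d-separation to hold:
  1. V_3 → V_4 → V_6 — V_4:chain[blocks] ⇒ blocked
  2. V_3 → V_4 ← V_1 → V_6 — V_4:collider[open]; V_1:fork[blocks] ⇒ blocked
  3. V_3 → V_4 ← V_1 → V_5 → V_6 — V_4:collider[open]; V_1:fork[blocks]; V_5:chain[open] ⇒ blocked
  4. V_3 ← V_2 ← V_1 → V_6 — V_2:chain[blocks]; V_1:fork[blocks] ⇒ blocked
  5. V_3 ← V_2 ← V_1 → V_4 → V_6 — V_2:chain[blocks]; V_1:fork[blocks]; V_4:chain[blocks] ⇒ blocked
  6. V_3 ← V_2 ← V_1 → V_5 → V_6 — V_2:chain[blocks]; V_1:fork[blocks]; V_5:chain[open] ⇒ blocked
All paths are blocked; V_3 ⊥ V_6 | {V_1, V_2, V_4} holds.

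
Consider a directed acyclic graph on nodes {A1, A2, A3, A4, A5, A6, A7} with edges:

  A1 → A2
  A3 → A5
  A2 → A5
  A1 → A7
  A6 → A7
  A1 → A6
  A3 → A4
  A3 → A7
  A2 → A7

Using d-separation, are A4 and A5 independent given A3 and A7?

We examine all 4 paths between A4 and A5:
Path 1: A4 ← A3 → A7 ← A2 → A5
  A3 is a fork here and A3 is conditioned on, so the path is blocked at A3.
Path 2: A4 ← A3 → A7 ← A6 ← A1 → A2 → A5
  A3 is a fork here and A3 is conditioned on, so the path is blocked at A3.
Path 3: A4 ← A3 → A7 ← A1 → A2 → A5
  A3 is a fork here and A3 is conditioned on, so the path is blocked at A3.
Path 4: A4 ← A3 → A5
  A3 is a fork here and A3 is conditioned on, so the path is blocked at A3.
Every path is blocked, so A4 and A5 are d-separated given {A3, A7}.

Yes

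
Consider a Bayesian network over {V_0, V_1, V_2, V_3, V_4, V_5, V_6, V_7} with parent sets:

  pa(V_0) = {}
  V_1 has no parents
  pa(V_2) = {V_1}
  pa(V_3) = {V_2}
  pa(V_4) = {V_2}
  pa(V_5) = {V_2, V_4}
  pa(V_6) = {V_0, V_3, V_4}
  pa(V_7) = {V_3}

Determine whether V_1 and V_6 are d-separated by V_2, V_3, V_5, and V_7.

Yes — V_1 and V_6 are d-separated given {V_2, V_3, V_5, V_7}.

Enumerating the 3 paths from V_1 to V_6 and testing each for blocking by {V_2, V_3, V_5, V_7}:
Path 1: V_1 → V_2 → V_5 ← V_4 → V_6
  V_2 is a chain here and V_2 is conditioned on, so the path is blocked at V_2.
Path 2: V_1 → V_2 → V_4 → V_6
  V_2 is a chain here and V_2 is conditioned on, so the path is blocked at V_2.
Path 3: V_1 → V_2 → V_3 → V_6
  V_2 is a chain here and V_2 is conditioned on, so the path is blocked at V_2.
Every path is blocked, so V_1 and V_6 are d-separated given {V_2, V_3, V_5, V_7}.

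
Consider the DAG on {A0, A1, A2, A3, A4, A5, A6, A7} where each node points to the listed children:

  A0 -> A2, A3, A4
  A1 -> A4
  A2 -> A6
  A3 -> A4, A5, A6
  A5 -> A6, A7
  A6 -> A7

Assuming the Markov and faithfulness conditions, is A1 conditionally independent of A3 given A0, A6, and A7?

Yes — A1 and A3 are d-separated given {A0, A6, A7}.

5 paths connect A1 and A3; each must be blocked for d-separation to hold:
Path 1: A1 → A4 ← A0 → A2 → A6 ← A5 ← A3
  A4 is a collider here and neither A4 nor any of its descendants is conditioned on, so the collider stays closed — the path is blocked at A4.
Path 2: A1 → A4 ← A0 → A2 → A6 → A7 ← A5 ← A3
  A4 is a collider here and neither A4 nor any of its descendants is conditioned on, so the collider stays closed — the path is blocked at A4.
Path 3: A1 → A4 ← A0 → A2 → A6 ← A3
  A4 is a collider here and neither A4 nor any of its descendants is conditioned on, so the collider stays closed — the path is blocked at A4.
Path 4: A1 → A4 ← A0 → A3
  A4 is a collider here and neither A4 nor any of its descendants is conditioned on, so the collider stays closed — the path is blocked at A4.
Path 5: A1 → A4 ← A3
  A4 is a collider here and neither A4 nor any of its descendants is conditioned on, so the collider stays closed — the path is blocked at A4.
All paths are blocked; A1 ⊥ A3 | {A0, A6, A7} holds.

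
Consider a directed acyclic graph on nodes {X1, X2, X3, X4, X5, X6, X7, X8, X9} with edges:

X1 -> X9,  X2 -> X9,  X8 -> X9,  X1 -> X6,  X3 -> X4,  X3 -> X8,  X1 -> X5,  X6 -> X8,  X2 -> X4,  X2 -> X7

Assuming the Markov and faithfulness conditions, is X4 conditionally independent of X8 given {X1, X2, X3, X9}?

Yes

There are 3 undirected paths between X4 and X8; checking each against the conditioning set {X1, X2, X3, X9}:
Path 1: X4 ← X3 → X8
  X3 is a fork here and X3 is conditioned on, so the path is blocked at X3.
Path 2: X4 ← X2 → X9 ← X1 → X6 → X8
  X2 is a fork here and X2 is conditioned on, so the path is blocked at X2.
Path 3: X4 ← X2 → X9 ← X8
  X2 is a fork here and X2 is conditioned on, so the path is blocked at X2.
Every path is blocked, so X4 and X8 are d-separated given {X1, X2, X3, X9}.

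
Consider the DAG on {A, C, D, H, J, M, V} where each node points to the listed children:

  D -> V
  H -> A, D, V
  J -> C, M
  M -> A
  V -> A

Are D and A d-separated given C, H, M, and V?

We examine all 4 paths between D and A:
Path 1: D ← H → A
  H is a fork here and H is conditioned on, so the path is blocked at H.
Path 2: D ← H → V → A
  H is a fork here and H is conditioned on, so the path is blocked at H.
Path 3: D → V → A
  V is a chain here and V is conditioned on, so the path is blocked at V.
Path 4: D → V ← H → A
  H is a fork here and H is conditioned on, so the path is blocked at H.
All paths are blocked; D ⊥ A | {C, H, M, V} holds.

Yes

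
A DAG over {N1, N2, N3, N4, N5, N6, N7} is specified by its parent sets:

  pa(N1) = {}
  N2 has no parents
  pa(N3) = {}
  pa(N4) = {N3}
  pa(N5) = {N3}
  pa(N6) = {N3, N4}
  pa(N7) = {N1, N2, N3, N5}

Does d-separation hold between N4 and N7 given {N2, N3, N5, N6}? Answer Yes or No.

There are 4 undirected paths between N4 and N7; checking each against the conditioning set {N2, N3, N5, N6}:
  1. N4 → N6 ← N3 → N7 — N6:collider[open]; N3:fork[blocks] ⇒ blocked
  2. N4 → N6 ← N3 → N5 → N7 — N6:collider[open]; N3:fork[blocks]; N5:chain[blocks] ⇒ blocked
  3. N4 ← N3 → N7 — N3:fork[blocks] ⇒ blocked
  4. N4 ← N3 → N5 → N7 — N3:fork[blocks]; N5:chain[blocks] ⇒ blocked
All paths are blocked; N4 ⊥ N7 | {N2, N3, N5, N6} holds.

Yes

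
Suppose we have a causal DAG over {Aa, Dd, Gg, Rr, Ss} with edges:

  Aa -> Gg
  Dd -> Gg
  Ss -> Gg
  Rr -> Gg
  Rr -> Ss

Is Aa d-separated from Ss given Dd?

Yes

There are 2 undirected paths between Aa and Ss; checking each against the conditioning set {Dd}:
  1. Aa → Gg ← Ss — Gg:collider[blocks] ⇒ blocked
  2. Aa → Gg ← Rr → Ss — Gg:collider[blocks]; Rr:fork[open] ⇒ blocked
All paths are blocked; Aa ⊥ Ss | {Dd} holds.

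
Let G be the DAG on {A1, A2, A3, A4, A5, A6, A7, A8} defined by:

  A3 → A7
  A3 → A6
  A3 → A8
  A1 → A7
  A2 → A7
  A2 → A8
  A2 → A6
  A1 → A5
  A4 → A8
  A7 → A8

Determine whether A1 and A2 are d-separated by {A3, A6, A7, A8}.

No

5 paths connect A1 and A2; each must be blocked for d-separation to hold:
Path 1: A1 → A7 ← A3 → A8 ← A2
  A3 is a fork here and A3 is conditioned on, so the path is blocked at A3.
Path 2: A1 → A7 ← A3 → A6 ← A2
  A3 is a fork here and A3 is conditioned on, so the path is blocked at A3.
Path 3: A1 → A7 → A8 ← A3 → A6 ← A2
  A7 is a chain here and A7 is conditioned on, so the path is blocked at A7.
Path 4: A1 → A7 → A8 ← A2
  A7 is a chain here and A7 is conditioned on, so the path is blocked at A7.
Path 5: A1 → A7 ← A2
  A7 is a collider and A7 is conditioned on, which opens it — no node blocks this path, so it is active.
At least one path is unblocked, so d-separation fails.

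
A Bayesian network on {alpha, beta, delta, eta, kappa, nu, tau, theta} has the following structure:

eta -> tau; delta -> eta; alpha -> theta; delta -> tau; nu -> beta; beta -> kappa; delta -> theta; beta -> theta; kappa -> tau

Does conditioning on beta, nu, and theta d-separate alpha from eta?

No — alpha and eta are not d-separated given {beta, nu, theta}.

4 paths connect alpha and eta; each must be blocked for d-separation to hold:
Path 1: alpha → theta ← delta → eta
  theta is a collider and theta is conditioned on, which opens it; delta is a fork and delta is not conditioned on — no node blocks this path, so it is active.
Path 2: alpha → theta ← delta → tau ← eta
  tau is a collider here and neither tau nor any of its descendants is conditioned on, so the collider stays closed — the path is blocked at tau.
Path 3: alpha → theta ← beta → kappa → tau ← delta → eta
  beta is a fork here and beta is conditioned on, so the path is blocked at beta.
Path 4: alpha → theta ← beta → kappa → tau ← eta
  beta is a fork here and beta is conditioned on, so the path is blocked at beta.
Because an active path exists, alpha and eta are not d-separated.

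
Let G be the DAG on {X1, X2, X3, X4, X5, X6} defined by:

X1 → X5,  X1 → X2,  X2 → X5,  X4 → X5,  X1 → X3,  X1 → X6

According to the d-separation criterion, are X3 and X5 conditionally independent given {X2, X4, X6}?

There are 2 undirected paths between X3 and X5; checking each against the conditioning set {X2, X4, X6}:
Path 1: X3 ← X1 → X2 → X5
  X2 is a chain here and X2 is conditioned on, so the path is blocked at X2.
Path 2: X3 ← X1 → X5
  X1 is a fork and X1 is not conditioned on — no node blocks this path, so it is active.
Because an active path exists, X3 and X5 are not d-separated.

No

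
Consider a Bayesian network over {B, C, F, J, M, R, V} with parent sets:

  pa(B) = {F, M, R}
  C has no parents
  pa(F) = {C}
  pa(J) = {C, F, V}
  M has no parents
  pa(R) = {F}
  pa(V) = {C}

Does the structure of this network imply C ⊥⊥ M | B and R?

No

6 paths connect C and M; each must be blocked for d-separation to hold:
Path 1: C → J ← F → B ← M
  J is a collider here and neither J nor any of its descendants is conditioned on, so the collider stays closed — the path is blocked at J.
Path 2: C → J ← F → R → B ← M
  J is a collider here and neither J nor any of its descendants is conditioned on, so the collider stays closed — the path is blocked at J.
Path 3: C → V → J ← F → B ← M
  J is a collider here and neither J nor any of its descendants is conditioned on, so the collider stays closed — the path is blocked at J.
Path 4: C → V → J ← F → R → B ← M
  J is a collider here and neither J nor any of its descendants is conditioned on, so the collider stays closed — the path is blocked at J.
Path 5: C → F → B ← M
  F is a chain and F is not conditioned on; B is a collider and B is conditioned on, which opens it — no node blocks this path, so it is active.
Path 6: C → F → R → B ← M
  R is a chain here and R is conditioned on, so the path is blocked at R.
At least one path is unblocked, so d-separation fails.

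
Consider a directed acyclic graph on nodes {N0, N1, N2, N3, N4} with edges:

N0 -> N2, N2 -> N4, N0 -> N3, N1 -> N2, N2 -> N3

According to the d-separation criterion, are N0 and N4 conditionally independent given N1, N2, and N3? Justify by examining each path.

Yes — N0 and N4 are d-separated given {N1, N2, N3}.

2 paths connect N0 and N4; each must be blocked for d-separation to hold:
  1. N0 → N3 ← N2 → N4 — N3:collider[open]; N2:fork[blocks] ⇒ blocked
  2. N0 → N2 → N4 — N2:chain[blocks] ⇒ blocked
All paths are blocked; N0 ⊥ N4 | {N1, N2, N3} holds.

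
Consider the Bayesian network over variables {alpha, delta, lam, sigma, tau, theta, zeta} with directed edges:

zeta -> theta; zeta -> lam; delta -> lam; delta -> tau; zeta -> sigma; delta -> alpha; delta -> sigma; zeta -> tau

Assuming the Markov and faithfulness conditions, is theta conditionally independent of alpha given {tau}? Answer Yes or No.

No

3 paths connect theta and alpha; each must be blocked for d-separation to hold:
  1. theta ← zeta → tau ← delta → alpha — zeta:fork[open]; tau:collider[open]; delta:fork[open] ⇒ active
  2. theta ← zeta → sigma ← delta → alpha — zeta:fork[open]; sigma:collider[blocks]; delta:fork[open] ⇒ blocked
  3. theta ← zeta → lam ← delta → alpha — zeta:fork[open]; lam:collider[blocks]; delta:fork[open] ⇒ blocked
Since the path theta ← zeta → tau ← delta → alpha is active, theta and alpha are not d-separated given {tau}.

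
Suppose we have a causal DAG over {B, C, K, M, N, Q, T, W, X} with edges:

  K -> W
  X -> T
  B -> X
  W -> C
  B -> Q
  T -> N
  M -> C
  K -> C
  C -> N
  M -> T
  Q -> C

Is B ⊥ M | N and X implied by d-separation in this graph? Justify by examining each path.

We examine all 4 paths between B and M:
Path 1: B → X → T → N ← C ← M
  X is a chain here and X is conditioned on, so the path is blocked at X.
Path 2: B → X → T ← M
  X is a chain here and X is conditioned on, so the path is blocked at X.
Path 3: B → Q → C → N ← T ← M
  Q is a chain and Q is not conditioned on; C is a chain and C is not conditioned on; N is a collider and N is conditioned on, which opens it; T is a chain and T is not conditioned on — no node blocks this path, so it is active.
Path 4: B → Q → C ← M
  Q is a chain and Q is not conditioned on; C is a collider and its descendant N is conditioned on, which opens it — no node blocks this path, so it is active.
Because an active path exists, B and M are not d-separated.

No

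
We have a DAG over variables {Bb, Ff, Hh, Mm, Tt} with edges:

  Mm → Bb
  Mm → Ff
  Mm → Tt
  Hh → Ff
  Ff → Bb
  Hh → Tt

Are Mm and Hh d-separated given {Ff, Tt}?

There are 3 undirected paths between Mm and Hh; checking each against the conditioning set {Ff, Tt}:
  1. Mm → Ff ← Hh — Ff:collider[open] ⇒ active
  2. Mm → Bb ← Ff ← Hh — Bb:collider[blocks]; Ff:chain[blocks] ⇒ blocked
  3. Mm → Tt ← Hh — Tt:collider[open] ⇒ active
At least one path is unblocked, so d-separation fails.

No — Mm and Hh are not d-separated given {Ff, Tt}.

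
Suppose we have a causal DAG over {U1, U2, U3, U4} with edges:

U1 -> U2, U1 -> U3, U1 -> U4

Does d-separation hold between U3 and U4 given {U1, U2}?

There is one path between U3 and U4:
Path 1: U3 ← U1 → U4
  U1 is a fork here and U1 is conditioned on, so the path is blocked at U1.
Since every path is blocked, d-separation holds.

Yes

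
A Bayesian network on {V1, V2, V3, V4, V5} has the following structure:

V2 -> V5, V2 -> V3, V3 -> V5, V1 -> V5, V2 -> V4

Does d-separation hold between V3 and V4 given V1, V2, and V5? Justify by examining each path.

Yes — V3 and V4 are d-separated given {V1, V2, V5}.

2 paths connect V3 and V4; each must be blocked for d-separation to hold:
Path 1: V3 ← V2 → V4
  V2 is a fork here and V2 is conditioned on, so the path is blocked at V2.
Path 2: V3 → V5 ← V2 → V4
  V2 is a fork here and V2 is conditioned on, so the path is blocked at V2.
All paths are blocked; V3 ⊥ V4 | {V1, V2, V5} holds.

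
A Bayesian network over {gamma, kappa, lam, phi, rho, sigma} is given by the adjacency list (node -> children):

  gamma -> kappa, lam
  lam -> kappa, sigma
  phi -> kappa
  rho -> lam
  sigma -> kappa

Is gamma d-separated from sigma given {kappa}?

No

4 paths connect gamma and sigma; each must be blocked for d-separation to hold:
Path 1: gamma → kappa ← lam → sigma
  kappa is a collider and kappa is conditioned on, which opens it; lam is a fork and lam is not conditioned on — no node blocks this path, so it is active.
Path 2: gamma → kappa ← sigma
  kappa is a collider and kappa is conditioned on, which opens it — no node blocks this path, so it is active.
Path 3: gamma → lam → kappa ← sigma
  lam is a chain and lam is not conditioned on; kappa is a collider and kappa is conditioned on, which opens it — no node blocks this path, so it is active.
Path 4: gamma → lam → sigma
  lam is a chain and lam is not conditioned on — no node blocks this path, so it is active.
Because an active path exists, gamma and sigma are not d-separated.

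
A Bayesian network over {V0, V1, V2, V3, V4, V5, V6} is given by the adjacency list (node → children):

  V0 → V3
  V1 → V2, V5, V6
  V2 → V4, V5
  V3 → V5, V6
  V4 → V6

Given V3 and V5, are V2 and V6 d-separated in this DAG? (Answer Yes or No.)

There are 5 undirected paths between V2 and V6; checking each against the conditioning set {V3, V5}:
Path 1: V2 → V5 ← V1 → V6
  V5 is a collider and V5 is conditioned on, which opens it; V1 is a fork and V1 is not conditioned on — no node blocks this path, so it is active.
Path 2: V2 → V5 ← V3 → V6
  V3 is a fork here and V3 is conditioned on, so the path is blocked at V3.
Path 3: V2 ← V1 → V5 ← V3 → V6
  V3 is a fork here and V3 is conditioned on, so the path is blocked at V3.
Path 4: V2 ← V1 → V6
  V1 is a fork and V1 is not conditioned on — no node blocks this path, so it is active.
Path 5: V2 → V4 → V6
  V4 is a chain and V4 is not conditioned on — no node blocks this path, so it is active.
Since the path V2 → V5 ← V1 → V6 is active, V2 and V6 are not d-separated given {V3, V5}.

No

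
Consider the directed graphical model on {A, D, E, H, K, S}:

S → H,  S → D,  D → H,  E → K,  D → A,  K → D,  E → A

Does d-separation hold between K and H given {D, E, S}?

There are 4 undirected paths between K and H; checking each against the conditioning set {D, E, S}:
Path 1: K → D ← S → H
  S is a fork here and S is conditioned on, so the path is blocked at S.
Path 2: K → D → H
  D is a chain here and D is conditioned on, so the path is blocked at D.
Path 3: K ← E → A ← D ← S → H
  E is a fork here and E is conditioned on, so the path is blocked at E.
Path 4: K ← E → A ← D → H
  E is a fork here and E is conditioned on, so the path is blocked at E.
All paths are blocked; K ⊥ H | {D, E, S} holds.

Yes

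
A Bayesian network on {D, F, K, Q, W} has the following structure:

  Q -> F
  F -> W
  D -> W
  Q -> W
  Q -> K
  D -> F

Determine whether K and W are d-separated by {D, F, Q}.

3 paths connect K and W; each must be blocked for d-separation to hold:
Path 1: K ← Q → W
  Q is a fork here and Q is conditioned on, so the path is blocked at Q.
Path 2: K ← Q → F ← D → W
  Q is a fork here and Q is conditioned on, so the path is blocked at Q.
Path 3: K ← Q → F → W
  Q is a fork here and Q is conditioned on, so the path is blocked at Q.
All paths are blocked; K ⊥ W | {D, F, Q} holds.

Yes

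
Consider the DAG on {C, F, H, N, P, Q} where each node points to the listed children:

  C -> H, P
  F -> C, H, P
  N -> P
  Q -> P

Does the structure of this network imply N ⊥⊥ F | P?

Enumerating the 3 paths from N to F and testing each for blocking by {P}:
Path 1: N → P ← F
  P is a collider and P is conditioned on, which opens it — no node blocks this path, so it is active.
Path 2: N → P ← C → H ← F
  H is a collider here and neither H nor any of its descendants is conditioned on, so the collider stays closed — the path is blocked at H.
Path 3: N → P ← C ← F
  P is a collider and P is conditioned on, which opens it; C is a chain and C is not conditioned on — no node blocks this path, so it is active.
At least one path is unblocked, so d-separation fails.

No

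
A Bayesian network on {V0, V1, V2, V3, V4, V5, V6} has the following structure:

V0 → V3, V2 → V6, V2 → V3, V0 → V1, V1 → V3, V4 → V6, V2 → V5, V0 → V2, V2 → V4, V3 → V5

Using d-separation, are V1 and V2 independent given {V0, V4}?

6 paths connect V1 and V2; each must be blocked for d-separation to hold:
Path 1: V1 ← V0 → V2
  V0 is a fork here and V0 is conditioned on, so the path is blocked at V0.
Path 2: V1 ← V0 → V3 ← V2
  V0 is a fork here and V0 is conditioned on, so the path is blocked at V0.
Path 3: V1 ← V0 → V3 → V5 ← V2
  V0 is a fork here and V0 is conditioned on, so the path is blocked at V0.
Path 4: V1 → V3 ← V2
  V3 is a collider here and neither V3 nor any of its descendants is conditioned on, so the collider stays closed — the path is blocked at V3.
Path 5: V1 → V3 → V5 ← V2
  V5 is a collider here and neither V5 nor any of its descendants is conditioned on, so the collider stays closed — the path is blocked at V5.
Path 6: V1 → V3 ← V0 → V2
  V3 is a collider here and neither V3 nor any of its descendants is conditioned on, so the collider stays closed — the path is blocked at V3.
All paths are blocked; V1 ⊥ V2 | {V0, V4} holds.

Yes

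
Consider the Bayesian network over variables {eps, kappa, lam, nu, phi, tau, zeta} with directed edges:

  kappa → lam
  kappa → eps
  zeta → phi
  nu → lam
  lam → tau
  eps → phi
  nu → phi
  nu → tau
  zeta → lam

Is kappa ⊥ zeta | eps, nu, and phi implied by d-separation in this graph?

There are 6 undirected paths between kappa and zeta; checking each against the conditioning set {eps, nu, phi}:
  1. kappa → lam → tau ← nu → phi ← zeta — lam:chain[open]; tau:collider[blocks]; nu:fork[blocks]; phi:collider[open] ⇒ blocked
  2. kappa → lam ← zeta — lam:collider[blocks] ⇒ blocked
  3. kappa → lam ← nu → phi ← zeta — lam:collider[blocks]; nu:fork[blocks]; phi:collider[open] ⇒ blocked
  4. kappa → eps → phi ← zeta — eps:chain[blocks]; phi:collider[open] ⇒ blocked
  5. kappa → eps → phi ← nu → lam ← zeta — eps:chain[blocks]; phi:collider[open]; nu:fork[blocks]; lam:collider[blocks] ⇒ blocked
  6. kappa → eps → phi ← nu → tau ← lam ← zeta — eps:chain[blocks]; phi:collider[open]; nu:fork[blocks]; tau:collider[blocks]; lam:chain[open] ⇒ blocked
All paths are blocked; kappa ⊥ zeta | {eps, nu, phi} holds.

Yes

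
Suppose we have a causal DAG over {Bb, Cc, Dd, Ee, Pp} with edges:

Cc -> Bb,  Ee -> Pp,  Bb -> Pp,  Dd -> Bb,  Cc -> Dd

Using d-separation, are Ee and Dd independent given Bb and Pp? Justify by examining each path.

Enumerating the 2 paths from Ee to Dd and testing each for blocking by {Bb, Pp}:
  1. Ee → Pp ← Bb ← Dd — Pp:collider[open]; Bb:chain[blocks] ⇒ blocked
  2. Ee → Pp ← Bb ← Cc → Dd — Pp:collider[open]; Bb:chain[blocks]; Cc:fork[open] ⇒ blocked
All paths are blocked; Ee ⊥ Dd | {Bb, Pp} holds.

Yes — Ee and Dd are d-separated given {Bb, Pp}.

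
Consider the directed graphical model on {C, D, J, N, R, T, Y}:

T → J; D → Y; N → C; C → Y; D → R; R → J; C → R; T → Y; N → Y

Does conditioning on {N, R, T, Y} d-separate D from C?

No

6 paths connect D and C; each must be blocked for d-separation to hold:
  1. D → R → J ← T → Y ← N → C — R:chain[blocks]; J:collider[blocks]; T:fork[blocks]; Y:collider[open]; N:fork[blocks] ⇒ blocked
  2. D → R → J ← T → Y ← C — R:chain[blocks]; J:collider[blocks]; T:fork[blocks]; Y:collider[open] ⇒ blocked
  3. D → R ← C — R:collider[open] ⇒ active
  4. D → Y ← N → C — Y:collider[open]; N:fork[blocks] ⇒ blocked
  5. D → Y ← T → J ← R ← C — Y:collider[open]; T:fork[blocks]; J:collider[blocks]; R:chain[blocks] ⇒ blocked
  6. D → Y ← C — Y:collider[open] ⇒ active
Because an active path exists, D and C are not d-separated.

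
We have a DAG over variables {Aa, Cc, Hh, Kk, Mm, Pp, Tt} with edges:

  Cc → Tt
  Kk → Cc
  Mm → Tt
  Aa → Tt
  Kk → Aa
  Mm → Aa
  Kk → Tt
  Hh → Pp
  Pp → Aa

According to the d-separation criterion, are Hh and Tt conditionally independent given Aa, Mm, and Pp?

Enumerating the 4 paths from Hh to Tt and testing each for blocking by {Aa, Mm, Pp}:
Path 1: Hh → Pp → Aa ← Kk → Tt
  Pp is a chain here and Pp is conditioned on, so the path is blocked at Pp.
Path 2: Hh → Pp → Aa ← Kk → Cc → Tt
  Pp is a chain here and Pp is conditioned on, so the path is blocked at Pp.
Path 3: Hh → Pp → Aa → Tt
  Pp is a chain here and Pp is conditioned on, so the path is blocked at Pp.
Path 4: Hh → Pp → Aa ← Mm → Tt
  Pp is a chain here and Pp is conditioned on, so the path is blocked at Pp.
Since every path is blocked, d-separation holds.

Yes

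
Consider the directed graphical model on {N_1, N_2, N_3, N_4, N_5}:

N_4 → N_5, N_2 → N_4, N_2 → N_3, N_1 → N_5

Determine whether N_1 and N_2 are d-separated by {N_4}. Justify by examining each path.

Yes

The only undirected path from N_1 to N_2 is:
Path 1: N_1 → N_5 ← N_4 ← N_2
  N_5 is a collider here and neither N_5 nor any of its descendants is conditioned on, so the collider stays closed — the path is blocked at N_5.
Every path is blocked, so N_1 and N_2 are d-separated given {N_4}.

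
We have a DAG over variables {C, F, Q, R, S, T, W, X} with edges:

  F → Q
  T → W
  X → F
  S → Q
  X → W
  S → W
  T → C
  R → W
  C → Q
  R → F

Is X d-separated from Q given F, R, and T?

We examine all 6 paths between X and Q:
Path 1: X → F ← R → W ← T → C → Q
  R is a fork here and R is conditioned on, so the path is blocked at R.
Path 2: X → F ← R → W ← S → Q
  R is a fork here and R is conditioned on, so the path is blocked at R.
Path 3: X → F → Q
  F is a chain here and F is conditioned on, so the path is blocked at F.
Path 4: X → W ← T → C → Q
  W is a collider here and neither W nor any of its descendants is conditioned on, so the collider stays closed — the path is blocked at W.
Path 5: X → W ← R → F → Q
  W is a collider here and neither W nor any of its descendants is conditioned on, so the collider stays closed — the path is blocked at W.
Path 6: X → W ← S → Q
  W is a collider here and neither W nor any of its descendants is conditioned on, so the collider stays closed — the path is blocked at W.
Since every path is blocked, d-separation holds.

Yes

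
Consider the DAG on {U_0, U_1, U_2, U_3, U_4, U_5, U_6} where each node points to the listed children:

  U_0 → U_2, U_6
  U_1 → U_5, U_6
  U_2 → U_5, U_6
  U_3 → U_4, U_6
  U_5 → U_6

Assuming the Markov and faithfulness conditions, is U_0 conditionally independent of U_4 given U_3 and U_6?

Yes

There are 4 undirected paths between U_0 and U_4; checking each against the conditioning set {U_3, U_6}:
Path 1: U_0 → U_2 → U_5 ← U_1 → U_6 ← U_3 → U_4
  U_3 is a fork here and U_3 is conditioned on, so the path is blocked at U_3.
Path 2: U_0 → U_2 → U_5 → U_6 ← U_3 → U_4
  U_3 is a fork here and U_3 is conditioned on, so the path is blocked at U_3.
Path 3: U_0 → U_2 → U_6 ← U_3 → U_4
  U_3 is a fork here and U_3 is conditioned on, so the path is blocked at U_3.
Path 4: U_0 → U_6 ← U_3 → U_4
  U_3 is a fork here and U_3 is conditioned on, so the path is blocked at U_3.
Since every path is blocked, d-separation holds.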